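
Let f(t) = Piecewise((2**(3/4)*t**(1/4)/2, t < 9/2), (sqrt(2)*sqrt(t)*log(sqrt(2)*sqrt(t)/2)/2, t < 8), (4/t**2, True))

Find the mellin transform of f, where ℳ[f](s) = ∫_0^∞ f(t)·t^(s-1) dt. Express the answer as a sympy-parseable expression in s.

reversing the common scale on t: t**(1/4) on [0, 9/4); sqrt(t)*log(sqrt(t)) on [9/4, 4); t**(-2) on [4, ∞)
remove the power substitution first: sqrt(t) on [0, 3/2); t*log(t) on [3/2, 2); t**(-4) on [2, ∞)
treat the 3 regions marked off by 9/2, 8 separately and sum
∫ 2**(3/4)*t**(1/4)/2·t^(s-1) over [0, 9/2)
over [9/2, 8), the kernel integral of sqrt(2)*sqrt(t)*log(sqrt(2)*sqrt(t)/2)/2 enters the sum
segment 8 to ∞ holds 4/t**2; add its integral

(64*2**(4*s)*s*(2*s - 4)*(4*s + 1)*log(2) - 32*2**(4*s)*(2*s - 4)*(4*s + 1) + 32*2**(4*s)*(2*s - 4)*(4*s + 1)*log(2) - 2**(4*s)*(4*s + 1)*(4*s**2 + 4*s + 1) - 48*3**(2*s)*s*(2*s - 4)*(4*s + 1)*log(3) + 48*3**(2*s)*s*(2*s - 4)*(4*s + 1)*log(2) - 24*3**(2*s)*(2*s - 4)*(4*s + 1)*log(3) + 24*3**(2*s)*(2*s - 4)*(4*s + 1)*log(2) + 24*3**(2*s)*(2*s - 4)*(4*s + 1) + 16*3**(2*s)*sqrt(6)*(2*s - 4)*(4*s**2 + 4*s + 1))/(8*2**s*(2*s - 4)*(4*s + 1)*(4*s**2 + 4*s + 1))
  -1/4 < Re(s) < 2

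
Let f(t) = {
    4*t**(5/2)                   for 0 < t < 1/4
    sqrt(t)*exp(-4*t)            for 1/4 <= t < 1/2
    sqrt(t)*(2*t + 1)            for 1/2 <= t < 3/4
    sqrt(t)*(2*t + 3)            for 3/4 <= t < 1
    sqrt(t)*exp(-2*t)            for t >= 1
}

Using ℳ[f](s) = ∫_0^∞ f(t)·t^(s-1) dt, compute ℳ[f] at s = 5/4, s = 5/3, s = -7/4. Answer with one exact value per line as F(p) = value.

F(5/4) = sqrt(2)*(-3960*3**(3/4) - 2160*2**(3/4) - 1155*uppergamma(7/4, 2) + 77 + 1155*uppergamma(7/4, 1) + 2310*2**(3/4)*uppergamma(7/4, 2) + 22560*sqrt(2))/18480
F(5/3) = 2**(2/3)*(-102600*3**(1/6) - 38400*2**(1/6) - 12350*uppergamma(13/6, 2) + 741 + 12350*uppergamma(13/6, 1) + 49400*2**(1/6)*uppergamma(13/6, 2) + 398400*2**(1/3))/395200
F(-7/4) = sqrt(2)*(-234*sqrt(2) - 180*uppergamma(-5/4, 2) + 45*2**(3/4)*uppergamma(-5/4, 2) + 180*uppergamma(-5/4, 1) + 60 + 32*3**(3/4) + 216*2**(3/4))/45

peel off the shared t-power: 4*t**2 on [0, 1/4); exp(-4*t) on [1/4, 1/2); 2*t + 1 on [1/2, 3/4); …
peel off the common scale on t: t**2 on [0, 1/2); exp(-2*t) on [1/2, 1); t + 1 on [1, 3/2); …
integrate the 5 segments split at 1/4, 1/2, 3/4, 1, then add the results
for t in [0, 1/4): the term is ∫ 4*t**(5/2)·t^(s-1)
between 1/4 and 1/2 the integrand is sqrt(t)*exp(-4*t)·t^(s-1)
for t in [1/2, 3/4): the term is ∫ sqrt(t)*(2*t + 1)·t^(s-1)
for t in [3/4, 1): the term is ∫ sqrt(t)*(2*t + 3)·t^(s-1)
[1, ∞) adds the kernel integral of sqrt(t)*exp(-2*t)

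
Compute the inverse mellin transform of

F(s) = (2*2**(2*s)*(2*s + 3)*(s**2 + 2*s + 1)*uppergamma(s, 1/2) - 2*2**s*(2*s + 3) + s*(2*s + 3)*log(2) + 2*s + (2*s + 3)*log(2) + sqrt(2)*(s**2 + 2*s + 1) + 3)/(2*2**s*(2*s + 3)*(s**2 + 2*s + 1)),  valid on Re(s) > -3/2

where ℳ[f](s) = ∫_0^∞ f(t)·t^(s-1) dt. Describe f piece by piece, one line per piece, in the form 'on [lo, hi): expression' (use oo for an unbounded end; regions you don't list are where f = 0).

breakpoints 1/2, 1: one integral from each of the 3 segments
∫ over [0, 1/2) of t**(3/2)·t^(s-1) joins the sum
for t in [1/2, 1): the term is ∫ t*log(t)·t^(s-1)
for t in [1, ∞): the term is ∫ exp(-t/2)·t^(s-1)

on [0, 1/2): t**(3/2)
on [1/2, 1): t*log(t)
on [1, oo): exp(-t/2)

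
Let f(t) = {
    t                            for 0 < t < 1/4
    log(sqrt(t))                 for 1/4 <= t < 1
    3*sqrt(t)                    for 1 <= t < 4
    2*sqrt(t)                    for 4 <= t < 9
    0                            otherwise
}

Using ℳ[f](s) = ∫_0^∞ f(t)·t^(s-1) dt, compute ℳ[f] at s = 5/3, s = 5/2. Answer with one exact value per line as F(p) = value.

reversing the shared t-power: sqrt(t) on [0, 1/4); log(sqrt(t))/sqrt(t) on [1/4, 1); 3 on [1, 4); …
undo the power substitution: t on [0, 1/2); log(t)/t on [1/2, 1); 3 on [1, 2); …
f breaks at 1/4, 1, 4 into 4 integrals to sum
∫ over [0, 1/4) of t·t^(s-1) joins the sum
the [1/4, 1) slice contributes ∫ log(sqrt(t))·t^(s-1) dt
the [1, 4) slice contributes ∫ 3*sqrt(t)·t^(s-1) dt
∫ 2*sqrt(t)·t^(s-1) over [4, 9)

F(5/3) = -1017/650 + 219*2**(2/3)/12800 + 3*2**(2/3)*log(2)/80 + 96*2**(1/3)/13 + 972*3**(1/3)/13
F(5/2) = log(2)/80 + 17010271/33600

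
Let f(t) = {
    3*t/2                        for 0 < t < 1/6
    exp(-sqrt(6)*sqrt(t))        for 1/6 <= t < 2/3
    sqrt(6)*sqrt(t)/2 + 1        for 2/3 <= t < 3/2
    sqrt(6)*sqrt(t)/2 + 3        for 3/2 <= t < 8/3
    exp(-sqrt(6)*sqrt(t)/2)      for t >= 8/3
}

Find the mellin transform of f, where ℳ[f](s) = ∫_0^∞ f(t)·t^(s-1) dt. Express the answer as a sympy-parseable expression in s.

(40*2**(4*s)*s*(s + 1) + 12*2**(4*s)*(s + 1) + 8*2**(2*s)*s*(s + 1)*(2*s + 1)*uppergamma(2*s, 2) - 16*2**(2*s)*s*(s + 1) - 4*2**(2*s)*(s + 1) - 16*9**s*s*(s + 1) - 8*9**s*(s + 1) + 8*s*(s + 1)*(2*s + 1)*uppergamma(2*s, 1) - 8*s*(s + 1)*(2*s + 1)*uppergamma(2*s, 2) + s*(2*s + 1))/(4*6**s*s*(s + 1)*(2*s + 1))
  Re(s) > -1

undo the common scale on t: t on [0, 1/4); exp(-2*sqrt(t)) on [1/4, 1); sqrt(t) + 1 on [1, 9/4); …
peel off the power substitution: t**2 on [0, 1/2); exp(-2*t) on [1/2, 1); t + 1 on [1, 3/2); …
along the cuts 1/6, 2/3, 3/2, 8/3, ℳ[f](s) splits into 5 integrals
on [0, 1/6): add ∫ 3*t/2·t^(s-1) dt
∫ exp(-sqrt(6)*sqrt(t))·t^(s-1) over [1/6, 2/3)
∫ (sqrt(6)*sqrt(t)/2 + 1)·t^(s-1) over [2/3, 3/2)
over [3/2, 8/3), the kernel integral of (sqrt(6)*sqrt(t)/2 + 3) enters the sum
segment 8/3 to ∞ holds exp(-sqrt(6)*sqrt(t)/2); add its integral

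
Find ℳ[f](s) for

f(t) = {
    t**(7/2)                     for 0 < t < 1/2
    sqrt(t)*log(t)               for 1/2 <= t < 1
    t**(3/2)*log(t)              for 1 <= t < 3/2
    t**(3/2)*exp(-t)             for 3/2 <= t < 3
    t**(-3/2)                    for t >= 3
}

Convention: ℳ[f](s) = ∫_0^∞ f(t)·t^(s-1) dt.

remove the shared t-power first: t**(5/2) on [0, 1/2); log(t)/sqrt(t) on [1/2, 1); sqrt(t)*log(t) on [1, 3/2); …
undo the shared t-power: t**2 on [0, 1/2); log(t)/t on [1/2, 1); log(t) on [1, 3/2); …
slice at 1/2, 1, 3/2, 3, transform all 5 pieces, and sum them
on [0, 1/2) integrate f = t**(7/2) against the kernel
for t in [1/2, 1): the term is ∫ sqrt(t)*log(t)·t^(s-1)
on [1, 3/2) integrate f = t**(3/2)*log(t) against the kernel
on [3/2, 3): add ∫ t**(3/2)*exp(-t)·t^(s-1) dt
segment 3 to ∞ holds t**(-3/2); add its integral

2**(-s - 3/2)*(108*2**(s + 3/2)*(s - 3/2)*(s + 3/2)**2*(s + 7/2)*(-2*s + (s + 3/2)**2 - 2)*uppergamma(s + 3/2, 3/2) - 108*2**(s + 3/2)*(s - 3/2)*(s + 3/2)**2*(s + 7/2)*(-2*s + (s + 3/2)**2 - 2)*uppergamma(s + 3/2, 3) - 108*2**(s + 3/2)*(s - 3/2)*(s + 3/2)**2*(s + 7/2) + 108*2**(s + 3/2)*(s - 3/2)*(s + 7/2)*(-2*s + (s + 3/2)**2 - 2) - 108*3**(s + 3/2)*(s - 3/2)*(s + 3/2)*(s + 7/2)*(-2*s + (s + 3/2)**2 - 2)*log(2) + 108*3**(s + 3/2)*(s - 3/2)*(s + 3/2)*(s + 7/2)*(-2*s + (s + 3/2)**2 - 2)*log(3) - 108*3**(s + 3/2)*(s - 3/2)*(s + 7/2)*(-2*s + (s + 3/2)**2 - 2) - 4*6**(s + 3/2)*(s + 3/2)**2*(s + 7/2)*(-2*s + (s + 3/2)**2 - 2) + 216*(s - 3/2)*(s + 3/2)**3*(s + 7/2)*log(2) - 216*(s - 3/2)*(s + 3/2)**2*(s + 7/2)*log(2) + 216*(s - 3/2)*(s + 3/2)**2*(s + 7/2) + 27*(s - 3/2)*(s + 3/2)**2*(-2*s + (s + 3/2)**2 - 2))/(108*(s - 3/2)*(s + 3/2)**2*(s + 7/2)*(-2*s + (s + 3/2)**2 - 2))
  -7/2 < Re(s) < 3/2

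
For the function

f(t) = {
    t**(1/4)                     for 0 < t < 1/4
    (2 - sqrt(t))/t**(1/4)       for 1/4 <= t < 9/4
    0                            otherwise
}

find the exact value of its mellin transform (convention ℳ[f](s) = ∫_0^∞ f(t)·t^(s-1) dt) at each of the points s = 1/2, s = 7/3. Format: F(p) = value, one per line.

invert the power substitution to get sqrt(t) on [0, 1/2); (2 - t)/sqrt(t) on [1/2, 3/2)
back out the shared t-power: 1 on [0, 1/2); (2 - t)/t on [1/2, 3/2)
peel off the shared t-power: t on [0, 1/2); 2 - t on [1/2, 3/2)
f breaks at 1/4 into 2 integrals to sum
on [0, 1/4): add ∫ t**(1/4)·t^(s-1) dt
piece [1/4, 9/4): integrate (2 - sqrt(t))/t**(1/4) against the kernel

F(1/2) = sqrt(2)*(-10 + 9*sqrt(3))/3
F(7/3) = 3*2**(5/6)*(-74 + 3969*3**(1/6))/12400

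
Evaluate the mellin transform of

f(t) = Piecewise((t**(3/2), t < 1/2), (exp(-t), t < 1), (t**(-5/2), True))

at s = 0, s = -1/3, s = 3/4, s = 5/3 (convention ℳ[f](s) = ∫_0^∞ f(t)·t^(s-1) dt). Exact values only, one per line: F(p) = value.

decompose at 1/2, 1; ℳ[f](s) sums the 3 pieces' integrals
on [0, 1/2) integrate f = t**(3/2) against the kernel
for t in [1/2, 1): the term is ∫ exp(-t)·t^(s-1)
on [1, ∞) integrate f = t**(-5/2) against the kernel

F(0) = Ei(-1) + sqrt(2)/6 + 2/5 - Ei(-1/2)
F(-1/3) = -uppergamma(-1/3, 1) + 6/17 + 3*2**(5/6)/14 + uppergamma(-1/3, 1/2)
F(3/4) = -uppergamma(3/4, 1) + 2**(3/4)/18 + 4/7 + uppergamma(3/4, 1/2)
F(5/3) = -uppergamma(5/3, 1) + 3*2**(5/6)/152 + uppergamma(5/3, 1/2) + 6/5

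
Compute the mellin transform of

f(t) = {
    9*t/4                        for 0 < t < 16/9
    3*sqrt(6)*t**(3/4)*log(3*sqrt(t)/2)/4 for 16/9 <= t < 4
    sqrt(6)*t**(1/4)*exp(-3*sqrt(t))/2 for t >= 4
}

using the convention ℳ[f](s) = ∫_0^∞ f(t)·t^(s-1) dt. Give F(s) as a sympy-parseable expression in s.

2**(2*s)*6**(1/2 - 2*s)*(-4*12**(2*s + 1/2)*(s + 1)*(4*s + 1)*log(2) - 8*12**(2*s + 1/2)*(s + 1)*log(2) + 8*12**(2*s + 1/2)*(s + 1) + 12**(2*s + 1/2)*sqrt(2)*(16*s + (4*s + 1)**2 + 8) + 6*18**(2*s + 1/2)*(s + 1)*(4*s + 1)*log(3) - 12*18**(2*s + 1/2)*(s + 1) + 12*18**(2*s + 1/2)*(s + 1)*log(3) + 3**(2*s + 1/2)*(s + 1)*(16*s + (4*s + 1)**2 + 8)*uppergamma(2*s + 1/2, 6))/(3*9**s*(s + 1)*(16*s + (4*s + 1)**2 + 8))
  Re(s) > -1

remove the power substitution first: 9*t**2/4 on [0, 4/3); 3*sqrt(6)*t**(3/2)*log(3*t/2)/4 on [4/3, 2); sqrt(6)*sqrt(t)*exp(-3*t)/2 on [2, ∞)
invert the common scale on t to get t**2 on [0, 2); t**(3/2)*log(t) on [2, 3); sqrt(t)*exp(-2*t) on [3, ∞)
peel off the shared t-power: t**(3/2) on [0, 2); t*log(t) on [2, 3); exp(-2*t) on [3, ∞)
the 3 pieces separated at 16/9, 4 each add one integral
∫ 9*t/4·t^(s-1) over [0, 16/9)
∫ over [16/9, 4) of 3*sqrt(6)*t**(3/4)*log(3*sqrt(t)/2)/4·t^(s-1) joins the sum
piece [4, ∞): integrate sqrt(6)*t**(1/4)*exp(-3*sqrt(t))/2 against the kernel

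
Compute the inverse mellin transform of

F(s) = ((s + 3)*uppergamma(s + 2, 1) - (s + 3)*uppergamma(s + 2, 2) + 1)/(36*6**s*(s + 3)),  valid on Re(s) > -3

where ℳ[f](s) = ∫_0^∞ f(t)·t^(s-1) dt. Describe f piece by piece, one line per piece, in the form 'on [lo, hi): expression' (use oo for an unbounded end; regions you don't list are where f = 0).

on [0, 1/6): 6*t**3
on [1/6, 1/3): t**2*exp(-6*t)

undo the shared t-power: 6*t on [0, 1/6); exp(-6*t) on [1/6, 1/3)
remove the common scale on t first: 3*t on [0, 1/3); exp(-3*t) on [1/3, 2/3)
invert the common scale on t to get t on [0, 1); exp(-t) on [1, 2)
treat the 2 regions marked off by 1/6 separately and sum
∫ 6*t**3·t^(s-1) over [0, 1/6)
on [1/6, 1/3): add ∫ t**2*exp(-6*t)·t^(s-1) dt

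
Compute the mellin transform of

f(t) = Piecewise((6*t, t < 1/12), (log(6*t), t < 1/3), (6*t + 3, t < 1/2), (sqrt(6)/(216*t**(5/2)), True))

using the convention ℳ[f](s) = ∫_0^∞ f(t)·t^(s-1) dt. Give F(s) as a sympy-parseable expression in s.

(-270*2**(2*s)*s**2*(2*s - 5) + 54*2**(2*s)*s*(s + 1)*(2*s - 5)*log(2) - 162*2**(2*s)*s*(2*s - 5) - 54*2**(2*s)*(s + 1)*(2*s - 5) - 4*sqrt(3)*6**s*s**2*(s + 1) + 324*6**s*s**2*(2*s - 5) + 162*6**s*s*(2*s - 5) + 27*s**2*(2*s - 5) + 54*s*(s + 1)*(2*s - 5)*log(2) + (2*s - 5)*(54*s + 54))/(54*12**s*s**2*(s + 1)*(2*s - 5))
  -1 < Re(s) < 5/2

strip the common scale on t: 3*t on [0, 1/6); log(3*t) on [1/6, 2/3); 3*t + 3 on [2/3, 1); …
back out the common scale on t: t on [0, 1/2); log(t) on [1/2, 2); t + 3 on [2, 3); …
decompose at 1/12, 1/3, 1/2; ℳ[f](s) sums the 4 pieces' integrals
on [0, 1/12): add ∫ 6*t·t^(s-1) dt
between 1/12 and 1/3 the integrand is log(6*t)·t^(s-1)
the [1/3, 1/2) slice contributes ∫ (6*t + 3)·t^(s-1) dt
on [1/2, ∞) integrate f = sqrt(6)/(216*t**(5/2)) against the kernel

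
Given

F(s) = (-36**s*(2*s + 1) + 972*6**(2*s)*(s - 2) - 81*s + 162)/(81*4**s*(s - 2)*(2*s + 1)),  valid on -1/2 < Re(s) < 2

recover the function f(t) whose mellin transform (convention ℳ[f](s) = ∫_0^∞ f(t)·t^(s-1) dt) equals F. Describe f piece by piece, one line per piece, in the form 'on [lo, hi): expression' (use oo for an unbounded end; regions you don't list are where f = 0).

on [0, 1/4): sqrt(t)
on [1/4, 9): 2*sqrt(t)
on [9, oo): t**(-2)

the power substitution comes off first: t on [0, 1/2); 2*t on [1/2, 3); t**(-4) on [3, ∞)
summing 3 kernel integrals split by 1/4, 9 yields ℳ[f](s)
on [0, 1/4): add ∫ sqrt(t)·t^(s-1) dt
[1/4, 9) adds the kernel integral of 2*sqrt(t)
piece [9, ∞): integrate t**(-2) against the kernel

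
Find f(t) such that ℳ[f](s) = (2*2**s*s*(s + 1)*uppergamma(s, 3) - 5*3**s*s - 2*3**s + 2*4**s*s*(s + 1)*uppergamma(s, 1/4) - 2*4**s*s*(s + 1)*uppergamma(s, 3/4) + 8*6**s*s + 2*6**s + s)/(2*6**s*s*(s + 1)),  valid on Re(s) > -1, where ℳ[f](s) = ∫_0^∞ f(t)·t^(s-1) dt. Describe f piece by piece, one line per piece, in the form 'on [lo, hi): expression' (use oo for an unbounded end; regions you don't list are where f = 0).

undo the common scale on t: t on [0, 1/2); exp(-t/2) on [1/2, 3/2); t + 1 on [3/2, 3); …
f breaks at 1/6, 1/2, 1 into 4 integrals to sum
piece [0, 1/6): integrate 3*t against the kernel
over [1/6, 1/2), the kernel integral of exp(-3*t/2) enters the sum
for t in [1/2, 1): the term is ∫ (3*t + 1)·t^(s-1)
segment [1, ∞) carries exp(-3*t); integrate it

on [0, 1/6): 3*t
on [1/6, 1/2): exp(-3*t/2)
on [1/2, 1): 3*t + 1
on [1, oo): exp(-3*t)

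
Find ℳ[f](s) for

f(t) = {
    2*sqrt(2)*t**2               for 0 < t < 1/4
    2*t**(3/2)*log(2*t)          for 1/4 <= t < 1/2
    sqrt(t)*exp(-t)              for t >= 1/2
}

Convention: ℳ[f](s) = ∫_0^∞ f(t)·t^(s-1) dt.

(8*2**(2*s)*(s + 2)*(8*s + (2*s + 1)**2 + 8)*uppergamma(s + 1/2, 1/2) - 16*2**(s + 1/2)*(s + 2) + 8*s + 4*(s + 2)*(2*s + 1)*log(2) + 8*(s + 2)*log(2) + sqrt(2)*(8*s + (2*s + 1)**2 + 8) + 16)/(8*2**(2*s)*(s + 2)*(8*s + (2*s + 1)**2 + 8))
  Re(s) > -2

strip the shared t-power: 2*sqrt(2)*t**(3/2) on [0, 1/4); 2*t*log(2*t) on [1/4, 1/2); exp(-t) on [1/2, ∞)
remove the common scale on t first: t**(3/2) on [0, 1/2); t*log(t) on [1/2, 1); exp(-t/2) on [1, ∞)
breakpoints 1/4, 1/2: one integral from each of the 3 segments
between 0 and 1/4 the integrand is 2*sqrt(2)*t**2·t^(s-1)
∫ 2*t**(3/2)*log(2*t)·t^(s-1) over [1/4, 1/2)
between 1/2 and ∞ the integrand is sqrt(t)*exp(-t)·t^(s-1)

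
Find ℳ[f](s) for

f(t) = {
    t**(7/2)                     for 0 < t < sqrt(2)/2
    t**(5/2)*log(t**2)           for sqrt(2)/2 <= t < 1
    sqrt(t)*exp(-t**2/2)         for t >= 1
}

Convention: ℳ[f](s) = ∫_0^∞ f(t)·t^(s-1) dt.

2**(-s/2 - 5/4)*(2**(s/2 + 17/4)*(-2*s - 7) + 2**(s + 1/2)*(2*s + 7)*(16*s + (2*s + 1)**2 + 24)*uppergamma(s/2 + 1/4, 1/2) + 16*s + (2*s + 1)*(2*s + 7)*log(4) + 8*(2*s + 7)*log(2) + sqrt(2)*(16*s + (2*s + 1)**2 + 24) + 56)/((2*s + 7)*(16*s + (2*s + 1)**2 + 24))
  Re(s) > -7/2

peel off the shared t-power: t**3 on [0, sqrt(2)/2); t**2*log(t**2) on [sqrt(2)/2, 1); exp(-t**2/2) on [1, ∞)
the power substitution comes off first: t**(3/2) on [0, 1/2); t*log(t) on [1/2, 1); exp(-t/2) on [1, ∞)
split f at sqrt(2)/2, 1: ℳ[f](s) collects 3 kernel integrals
on [0, sqrt(2)/2): add ∫ t**(7/2)·t^(s-1) dt
segment sqrt(2)/2 to 1 holds t**(5/2)*log(t**2); add its integral
over [1, ∞), the kernel integral of sqrt(t)*exp(-t**2/2) enters the sum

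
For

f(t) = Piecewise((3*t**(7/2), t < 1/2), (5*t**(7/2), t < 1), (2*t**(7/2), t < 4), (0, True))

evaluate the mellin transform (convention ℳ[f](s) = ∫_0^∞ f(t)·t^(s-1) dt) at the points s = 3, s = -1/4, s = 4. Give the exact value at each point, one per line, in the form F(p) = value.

breakpoints 1/2, 1: one integral from each of the 3 segments
[0, 1/2) adds the kernel integral of 3*t**(7/2)
between 1/2 and 1 the integrand is 5*t**(7/2)·t^(s-1)
piece [1, 4): integrate 2*t**(7/2) against the kernel

F(3) = 32774/13 - sqrt(2)/416
F(-1/4) = -2**(3/4)/26 + 12/13 + 512*sqrt(2)/13
F(4) = 131078/15 - sqrt(2)/960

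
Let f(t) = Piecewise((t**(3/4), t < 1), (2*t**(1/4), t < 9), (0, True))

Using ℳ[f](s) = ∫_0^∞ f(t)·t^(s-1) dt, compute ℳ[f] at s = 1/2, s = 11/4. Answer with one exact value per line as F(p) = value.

F(1/2) = -28/15 + 8*sqrt(3)
F(11/4) = 10198/21

remove the power substitution first: t**(3/2) on [0, 1); 2*sqrt(t) on [1, 3)
decompose at 1; ℳ[f](s) sums the 2 pieces' integrals
∫ over [0, 1) of t**(3/4)·t^(s-1) joins the sum
segment 1 to 9 holds 2*t**(1/4); add its integral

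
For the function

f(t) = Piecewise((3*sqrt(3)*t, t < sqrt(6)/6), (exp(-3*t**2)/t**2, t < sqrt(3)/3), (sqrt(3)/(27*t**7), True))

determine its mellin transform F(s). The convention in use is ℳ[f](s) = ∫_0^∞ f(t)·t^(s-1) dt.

strip the power substitution: 3*sqrt(3)*sqrt(t) on [0, 1/6); exp(-3*t)/t on [1/6, 1/3); sqrt(3)/(27*t**(7/2)) on [1/3, ∞)
undo the shared t-power: 3*sqrt(3)*t**(3/2) on [0, 1/6); exp(-3*t) on [1/6, 1/3); sqrt(3)/(27*t**(5/2)) on [1/3, ∞)
reversing the common scale on t: t**(3/2) on [0, 1/2); exp(-t) on [1/2, 1); t**(-5/2) on [1, ∞)
linearity at sqrt(6)/6, sqrt(3)/3 turns ℳ[f](s) into 3 summed integrals
over [0, sqrt(6)/6), the kernel integral of 3*sqrt(3)*t enters the sum
for t in [sqrt(6)/6, sqrt(3)/3): the term is ∫ exp(-3*t**2)/t**2·t^(s-1)
for t in [sqrt(3)/3, ∞): the term is ∫ sqrt(3)/(27*t**7)·t^(s-1)

3*(2**(s/2)*(s - 7)*(s + 1)*uppergamma(s/2 - 1, 1/2) - 2**(s/2)*(s - 7)*(s + 1)*uppergamma(s/2 - 1, 1) - 2*2**(s/2)*(s + 1) + sqrt(2)*(s - 7))/(2*6**(s/2)*(s - 7)*(s + 1))
  -1 < Re(s) < 7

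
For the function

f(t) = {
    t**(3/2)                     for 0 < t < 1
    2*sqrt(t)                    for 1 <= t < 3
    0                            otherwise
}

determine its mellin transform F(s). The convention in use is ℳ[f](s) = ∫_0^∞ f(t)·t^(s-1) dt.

(4*sqrt(3)*3**s*(2*s + 3) - 4*s - 10)/((2*s + 1)*(2*s + 3))
  Re(s) > -3/2

cuts at 1: linearity sums the 2 kernel integrals
for t in [0, 1): the term is ∫ t**(3/2)·t^(s-1)
piece [1, 3): integrate 2*sqrt(t) against the kernel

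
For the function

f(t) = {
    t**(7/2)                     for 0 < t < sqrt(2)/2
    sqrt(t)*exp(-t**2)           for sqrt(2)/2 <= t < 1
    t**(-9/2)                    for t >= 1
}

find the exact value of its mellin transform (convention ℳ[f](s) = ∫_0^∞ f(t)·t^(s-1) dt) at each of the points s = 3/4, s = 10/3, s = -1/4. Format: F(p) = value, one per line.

undo the shared t-power: t**3 on [0, sqrt(2)/2); exp(-t**2) on [sqrt(2)/2, 1); t**(-5) on [1, ∞)
remove the power substitution first: t**(3/2) on [0, 1/2); exp(-t) on [1/2, 1); t**(-5/2) on [1, ∞)
breakpoints sqrt(2)/2, 1: one integral from each of the 3 segments
the [0, sqrt(2)/2) slice contributes ∫ t**(7/2)·t^(s-1) dt
on [sqrt(2)/2, 1): add ∫ sqrt(t)*exp(-t**2)·t^(s-1) dt
piece [1, ∞): integrate t**(-9/2) against the kernel

F(3/4) = -uppergamma(5/8, 1)/2 + 2**(7/8)/34 + 4/15 + uppergamma(5/8, 1/2)/2
F(10/3) = -uppergamma(23/12, 1)/2 + 3*2**(7/12)/328 + uppergamma(23/12, 1/2)/2 + 6/7
F(-1/4) = -uppergamma(1/8, 1)/2 + 2**(3/8)/13 + 4/19 + uppergamma(1/8, 1/2)/2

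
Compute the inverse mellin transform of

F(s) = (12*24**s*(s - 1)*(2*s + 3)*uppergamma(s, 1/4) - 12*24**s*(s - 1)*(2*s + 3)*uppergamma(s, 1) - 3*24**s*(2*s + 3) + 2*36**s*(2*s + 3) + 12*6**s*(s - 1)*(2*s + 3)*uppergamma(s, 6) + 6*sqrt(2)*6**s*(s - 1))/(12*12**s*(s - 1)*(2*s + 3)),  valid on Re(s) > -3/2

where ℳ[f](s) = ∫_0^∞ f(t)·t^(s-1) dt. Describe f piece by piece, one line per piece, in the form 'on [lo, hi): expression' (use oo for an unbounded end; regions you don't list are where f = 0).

on [0, 1/2): t**(3/2)
on [1/2, 2): exp(-t/2)
on [2, 3): 1/(2*t)
on [3, oo): exp(-2*t)

breakpoints 1/2, 2, 3: one integral from each of the 4 segments
piece [0, 1/2): integrate t**(3/2) against the kernel
[1/2, 2) adds the kernel integral of exp(-t/2)
[2, 3) adds the kernel integral of 1/(2*t)
for t in [3, ∞): the term is ∫ exp(-2*t)·t^(s-1)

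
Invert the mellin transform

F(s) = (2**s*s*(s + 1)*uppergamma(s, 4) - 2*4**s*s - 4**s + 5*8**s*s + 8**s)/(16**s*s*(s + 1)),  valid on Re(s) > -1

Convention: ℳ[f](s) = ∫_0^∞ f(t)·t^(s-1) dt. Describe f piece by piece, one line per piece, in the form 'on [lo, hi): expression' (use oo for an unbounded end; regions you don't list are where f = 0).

on [0, 1/4): 4*t
on [1/4, 1/2): 8*t + 1
on [1/2, oo): exp(-8*t)

back out the common scale on t: 2*t on [0, 1/2); 4*t + 1 on [1/2, 1); exp(-4*t) on [1, ∞)
strip the common scale on t: t on [0, 1); 2*t + 1 on [1, 2); exp(-2*t) on [2, ∞)
cuts at 1/4, 1/2: linearity sums the 3 kernel integrals
segment [0, 1/4) carries 4*t; integrate it
[1/4, 1/2) adds the kernel integral of (8*t + 1)
for t in [1/2, ∞): the term is ∫ exp(-8*t)·t^(s-1)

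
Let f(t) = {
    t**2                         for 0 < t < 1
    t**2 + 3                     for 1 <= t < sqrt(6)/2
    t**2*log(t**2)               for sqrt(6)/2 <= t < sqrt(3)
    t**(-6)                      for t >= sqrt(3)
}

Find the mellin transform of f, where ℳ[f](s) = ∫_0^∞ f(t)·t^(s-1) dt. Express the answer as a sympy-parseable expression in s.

(-81*2**(s/2)*s*(s/2 - 3)*(s**2/4 + s + 1) - 162*2**(s/2)*(s/2 - 3)*(s**2/4 + s + 1) - 81*3**(s/2)*s**2*(s/2 - 3)*(s/2 + 1)*log(3)/4 + 81*3**(s/2)*s**2*(s/2 - 3)*(s/2 + 1)*log(2)/4 - 81*3**(s/2)*s*(s/2 - 3)*(s/2 + 1)*log(3)/2 + 81*3**(s/2)*s*(s/2 - 3)*(s/2 + 1)*log(2)/2 + 81*3**(s/2)*s*(s/2 - 3)*(s/2 + 1)/2 + 243*3**(s/2)*s*(s/2 - 3)*(s**2/4 + s + 1)/2 + 162*3**(s/2)*(s/2 - 3)*(s**2/4 + s + 1) + 81*6**(s/2)*s**2*(s/2 - 3)*(s/2 + 1)*log(3)/2 - 81*6**(s/2)*s*(s/2 - 3)*(s/2 + 1) + 81*6**(s/2)*s*(s/2 - 3)*(s/2 + 1)*log(3) - 6**(s/2)*s*(s/2 + 1)*(s**2/4 + s + 1))/(54*2**(s/2)*s*(s/2 - 3)*(s/2 + 1)*(s**2/4 + s + 1))
  -2 < Re(s) < 6

back out the power substitution: t on [0, 1); t + 3 on [1, 3/2); t*log(t) on [3/2, 3); …
summing 4 kernel integrals split by 1, sqrt(6)/2, sqrt(3) yields ℳ[f](s)
on [0, 1) integrate f = t**2 against the kernel
on [1, sqrt(6)/2): add ∫ (t**2 + 3)·t^(s-1) dt
on [sqrt(6)/2, sqrt(3)): add ∫ t**2*log(t**2)·t^(s-1) dt
for t in [sqrt(3), ∞): the term is ∫ t**(-6)·t^(s-1)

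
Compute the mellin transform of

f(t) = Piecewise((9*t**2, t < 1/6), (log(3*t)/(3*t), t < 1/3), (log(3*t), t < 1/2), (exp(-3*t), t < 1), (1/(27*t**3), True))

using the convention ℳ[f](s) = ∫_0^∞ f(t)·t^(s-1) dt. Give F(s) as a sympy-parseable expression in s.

(108*2**s*s**2*(s - 3)*(s + 2)*(s**2 - 2*s + 1)*uppergamma(s, 3/2) - 108*2**s*s**2*(s - 3)*(s + 2)*(s**2 - 2*s + 1)*uppergamma(s, 3) - 108*2**s*s**2*(s - 3)*(s + 2) + 108*2**s*(s - 3)*(s + 2)*(s**2 - 2*s + 1) - 108*3**s*s*(s - 3)*(s + 2)*(s**2 - 2*s + 1)*log(2) + 108*3**s*s*(s - 3)*(s + 2)*(s**2 - 2*s + 1)*log(3) - 108*3**s*(s - 3)*(s + 2)*(s**2 - 2*s + 1) - 4*6**s*s**2*(s + 2)*(s**2 - 2*s + 1) + 216*s**3*(s - 3)*(s + 2)*log(2) - 216*s**2*(s - 3)*(s + 2)*log(2) + 216*s**2*(s - 3)*(s + 2) + 27*s**2*(s - 3)*(s**2 - 2*s + 1))/(108*6**s*s**2*(s - 3)*(s + 2)*(s**2 - 2*s + 1))
  -2 < Re(s) < 3

reversing the common scale on t: t**2 on [0, 1/2); log(t)/t on [1/2, 1); log(t) on [1, 3/2); …
f breaks at 1/6, 1/3, 1/2, 1 into 5 integrals to sum
on [0, 1/6): add ∫ 9*t**2·t^(s-1) dt
[1/6, 1/3) adds the kernel integral of log(3*t)/(3*t)
the [1/3, 1/2) slice contributes ∫ log(3*t)·t^(s-1) dt
∫ exp(-3*t)·t^(s-1) over [1/2, 1)
∫ over [1, ∞) of 1/(27*t**3)·t^(s-1) joins the sum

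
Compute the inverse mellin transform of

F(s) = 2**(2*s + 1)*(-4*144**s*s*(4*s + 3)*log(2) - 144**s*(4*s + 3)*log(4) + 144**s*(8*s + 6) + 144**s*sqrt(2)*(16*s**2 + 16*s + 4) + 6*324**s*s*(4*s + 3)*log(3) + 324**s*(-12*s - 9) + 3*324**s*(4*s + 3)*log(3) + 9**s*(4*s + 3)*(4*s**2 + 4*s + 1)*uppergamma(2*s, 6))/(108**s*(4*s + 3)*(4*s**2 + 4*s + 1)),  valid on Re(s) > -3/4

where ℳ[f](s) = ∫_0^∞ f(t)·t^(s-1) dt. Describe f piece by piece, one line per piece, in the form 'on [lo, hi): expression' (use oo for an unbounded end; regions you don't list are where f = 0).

remove the common scale on t first: 2**(1/4)*3**(3/4)*t**(3/4)/2 on [0, 8/3); sqrt(6)*sqrt(t)*log(sqrt(6)*sqrt(t)/2)/2 on [8/3, 6); exp(-sqrt(6)*sqrt(t)) on [6, ∞)
strip the common scale on t: t**(3/4) on [0, 4); sqrt(t)*log(sqrt(t)) on [4, 9); exp(-2*sqrt(t)) on [9, ∞)
remove the power substitution first: t**(3/2) on [0, 2); t*log(t) on [2, 3); exp(-2*t) on [3, ∞)
the 3 pieces separated at 16/3, 12 each add one integral
on [0, 16/3): add ∫ sqrt(2)*3**(3/4)*t**(3/4)/4·t^(s-1) dt
[16/3, 12) adds the kernel integral of sqrt(3)*sqrt(t)*log(sqrt(3)*sqrt(t)/2)/2
piece [12, ∞): integrate exp(-sqrt(3)*sqrt(t)) against the kernel

on [0, 16/3): sqrt(2)*3**(3/4)*t**(3/4)/4
on [16/3, 12): sqrt(3)*sqrt(t)*log(sqrt(3)*sqrt(t)/2)/2
on [12, oo): exp(-sqrt(3)*sqrt(t))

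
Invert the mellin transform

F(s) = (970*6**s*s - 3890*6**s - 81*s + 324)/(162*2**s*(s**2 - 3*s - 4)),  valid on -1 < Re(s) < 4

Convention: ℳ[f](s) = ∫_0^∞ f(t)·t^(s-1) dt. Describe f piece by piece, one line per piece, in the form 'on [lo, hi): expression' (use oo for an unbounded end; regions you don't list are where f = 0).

on [0, 1/2): t
on [1/2, 3): 2*t
on [3, oo): t**(-4)

summing 3 kernel integrals split by 1/2, 3 yields ℳ[f](s)
between 0 and 1/2 the integrand is t·t^(s-1)
piece [1/2, 3): integrate 2*t against the kernel
the [3, ∞) slice contributes ∫ t**(-4)·t^(s-1) dt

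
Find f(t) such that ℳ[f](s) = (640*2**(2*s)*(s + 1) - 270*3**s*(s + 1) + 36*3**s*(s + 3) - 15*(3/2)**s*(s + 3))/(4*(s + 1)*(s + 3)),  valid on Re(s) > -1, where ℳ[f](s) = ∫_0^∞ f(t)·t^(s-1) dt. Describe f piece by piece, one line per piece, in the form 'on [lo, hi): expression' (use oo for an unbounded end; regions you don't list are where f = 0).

on [0, 3/2): t/2
on [3/2, 3): 3*t
on [3, 4): 5*t**3/2

decompose at 3/2, 3; ℳ[f](s) sums the 3 pieces' integrals
over [0, 3/2), the kernel integral of t/2 enters the sum
segment 3/2 to 3 holds 3*t; add its integral
on [3, 4): add ∫ 5*t**3/2·t^(s-1) dt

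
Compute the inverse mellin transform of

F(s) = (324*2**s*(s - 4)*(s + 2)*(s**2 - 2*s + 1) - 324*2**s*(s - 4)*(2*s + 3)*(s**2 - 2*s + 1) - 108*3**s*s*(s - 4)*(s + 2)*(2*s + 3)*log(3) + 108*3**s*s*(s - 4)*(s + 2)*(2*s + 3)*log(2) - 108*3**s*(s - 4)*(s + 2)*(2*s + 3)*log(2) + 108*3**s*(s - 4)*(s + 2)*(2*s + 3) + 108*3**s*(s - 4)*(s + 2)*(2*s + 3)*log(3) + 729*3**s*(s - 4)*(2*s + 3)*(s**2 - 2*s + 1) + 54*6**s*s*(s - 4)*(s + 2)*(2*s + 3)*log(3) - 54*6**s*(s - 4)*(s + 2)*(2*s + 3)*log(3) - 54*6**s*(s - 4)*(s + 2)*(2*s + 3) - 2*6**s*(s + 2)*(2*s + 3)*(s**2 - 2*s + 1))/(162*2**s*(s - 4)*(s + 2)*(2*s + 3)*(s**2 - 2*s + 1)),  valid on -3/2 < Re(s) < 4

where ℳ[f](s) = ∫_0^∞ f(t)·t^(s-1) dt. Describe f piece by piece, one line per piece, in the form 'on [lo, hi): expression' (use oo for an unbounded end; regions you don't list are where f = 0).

f breaks at 1, 3/2, 3 into 4 integrals to sum
∫ t**(3/2)·t^(s-1) over [0, 1)
segment 1 to 3/2 holds 2*t**2; add its integral
between 3/2 and 3 the integrand is log(t)/t·t^(s-1)
[3, ∞) adds the kernel integral of t**(-4)

on [0, 1): t**(3/2)
on [1, 3/2): 2*t**2
on [3/2, 3): log(t)/t
on [3, oo): t**(-4)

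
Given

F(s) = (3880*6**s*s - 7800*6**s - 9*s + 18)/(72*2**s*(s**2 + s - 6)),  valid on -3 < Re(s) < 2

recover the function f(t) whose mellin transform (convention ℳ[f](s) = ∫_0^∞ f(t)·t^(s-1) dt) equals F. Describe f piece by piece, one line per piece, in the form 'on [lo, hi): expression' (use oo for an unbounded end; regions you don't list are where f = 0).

the shared t-power comes off first: t on [0, 1/2); 2*t on [1/2, 3); t**(-4) on [3, ∞)
breakpoints 1/2, 3: one integral from each of the 3 segments
∫ t**3·t^(s-1) over [0, 1/2)
over [1/2, 3), the kernel integral of 2*t**3 enters the sum
∫ t**(-2)·t^(s-1) over [3, ∞)

on [0, 1/2): t**3
on [1/2, 3): 2*t**3
on [3, oo): t**(-2)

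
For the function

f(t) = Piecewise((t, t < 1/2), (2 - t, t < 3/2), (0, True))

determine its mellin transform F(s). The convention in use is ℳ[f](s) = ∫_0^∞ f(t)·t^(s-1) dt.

(3**s*s + 4*3**s - 2*s - 4)/(2*2**s*s*(s + 1))
  Re(s) > -1

along the cuts 1/2, ℳ[f](s) splits into 2 integrals
the [0, 1/2) slice contributes ∫ t·t^(s-1) dt
on [1/2, 3/2) integrate f = (2 - t) against the kernel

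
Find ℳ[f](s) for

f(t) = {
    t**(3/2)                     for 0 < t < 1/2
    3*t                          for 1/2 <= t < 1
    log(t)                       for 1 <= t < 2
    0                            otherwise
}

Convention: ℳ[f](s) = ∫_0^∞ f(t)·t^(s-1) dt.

along the cuts 1/2, 1, ℳ[f](s) splits into 3 integrals
the [0, 1/2) slice contributes ∫ t**(3/2)·t^(s-1) dt
the [1/2, 1) slice contributes ∫ 3*t·t^(s-1) dt
piece [1, 2): integrate log(t) against the kernel

(-2*2**(2*s)*(s + 1)*(2*s + 3) + 6*2**s*s**2*(2*s + 3) + 2*2**s*(s + 1)*(2*s + 3) + 4**s*s*(s + 1)*(2*s + 3)*log(4) + sqrt(2)*s**2*(s + 1) - 3*s**2*(2*s + 3))/(2*2**s*s**2*(s + 1)*(2*s + 3))
  Re(s) > -3/2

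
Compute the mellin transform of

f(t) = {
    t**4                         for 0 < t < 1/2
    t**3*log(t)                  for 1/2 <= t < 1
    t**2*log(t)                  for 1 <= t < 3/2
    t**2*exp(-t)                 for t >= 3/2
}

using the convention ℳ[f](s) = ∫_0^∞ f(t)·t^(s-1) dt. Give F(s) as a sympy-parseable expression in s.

(16*2**s*(s + 2)**2*(s + 4)*(2*s + (s + 2)**2 + 5)*uppergamma(s + 2, 3/2) - 16*2**s*(s + 2)**2*(s + 4) + 16*2**s*(s + 4)*(2*s + (s + 2)**2 + 5) + 3**s*(s + 2)*(s + 4)*(-36*log(2) + 36*log(3))*(2*s + (s + 2)**2 + 5) - 36*3**s*(s + 4)*(2*s + (s + 2)**2 + 5) + (s + 2)**3*(s + 4)*log(4) + (s + 2)**2*(s + 4)*log(4) + 2*(s + 2)**2*(s + 4) + (s + 2)**2*(2*s + (s + 2)**2 + 5))/(16*2**s*(s + 2)**2*(s + 4)*(2*s + (s + 2)**2 + 5))
  Re(s) > -4

back out the shared t-power: t**2 on [0, 1/2); t*log(t) on [1/2, 1); log(t) on [1, 3/2); …
cuts at 1/2, 1, 3/2: linearity sums the 4 kernel integrals
for t in [0, 1/2): the term is ∫ t**4·t^(s-1)
segment [1/2, 1) carries t**3*log(t); integrate it
segment 1 to 3/2 holds t**2*log(t); add its integral
over [3/2, ∞), the kernel integral of t**2*exp(-t) enters the sum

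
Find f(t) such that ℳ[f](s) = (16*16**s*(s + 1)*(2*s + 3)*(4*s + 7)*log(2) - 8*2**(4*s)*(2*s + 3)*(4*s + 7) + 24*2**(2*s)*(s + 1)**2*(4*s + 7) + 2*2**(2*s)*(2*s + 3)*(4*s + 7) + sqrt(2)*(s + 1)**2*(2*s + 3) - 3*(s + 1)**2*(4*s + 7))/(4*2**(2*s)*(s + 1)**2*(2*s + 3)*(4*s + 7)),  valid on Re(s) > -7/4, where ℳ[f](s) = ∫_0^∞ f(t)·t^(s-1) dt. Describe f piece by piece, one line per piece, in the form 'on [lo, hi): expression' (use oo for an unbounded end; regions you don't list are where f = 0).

invert the shared t-power to get t**(3/4) on [0, 1/4); 3*sqrt(t) on [1/4, 1); log(sqrt(t)) on [1, 4)
invert the power substitution to get t**(3/2) on [0, 1/2); 3*t on [1/2, 1); log(t) on [1, 2)
breakpoints 1/4, 1: one integral from each of the 3 segments
segment 0 to 1/4 holds t**(7/4); add its integral
over [1/4, 1), the kernel integral of 3*t**(3/2) enters the sum
∫ over [1, 4) of t*log(sqrt(t))·t^(s-1) joins the sum

on [0, 1/4): t**(7/4)
on [1/4, 1): 3*t**(3/2)
on [1, 4): t*log(sqrt(t))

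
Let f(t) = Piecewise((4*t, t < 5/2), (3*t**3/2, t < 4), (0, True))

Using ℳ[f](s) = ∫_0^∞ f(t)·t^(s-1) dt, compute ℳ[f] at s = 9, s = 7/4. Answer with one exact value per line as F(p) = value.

F(9) = 68600336111/32768
F(7/4) = -5425*2**(1/4)*5**(3/4)/3344 + 3072*sqrt(2)/19

slice at 5/2, transform all 2 pieces, and sum them
∫ over [0, 5/2) of 4*t·t^(s-1) joins the sum
∫ over [5/2, 4) of 3*t**3/2·t^(s-1) joins the sum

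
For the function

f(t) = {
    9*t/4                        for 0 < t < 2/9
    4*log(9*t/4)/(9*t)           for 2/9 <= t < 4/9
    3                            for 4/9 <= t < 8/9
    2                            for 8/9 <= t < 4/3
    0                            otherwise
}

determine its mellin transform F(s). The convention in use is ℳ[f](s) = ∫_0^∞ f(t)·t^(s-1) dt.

remove the common scale on t first: 3*t/2 on [0, 1/3); 2*log(3*t/2)/(3*t) on [1/3, 2/3); 3 on [2/3, 4/3); …
strip the common scale on t: t on [0, 1/2); log(t)/t on [1/2, 1); 3 on [1, 2); …
along the cuts 2/9, 4/9, 8/9, ℳ[f](s) splits into 4 integrals
segment [0, 2/9) carries 9*t/4; integrate it
piece [2/9, 4/9): integrate 4*log(9*t/4)/(9*t) against the kernel
∫ 3·t^(s-1) over [4/9, 8/9)
segment 8/9 to 4/3 holds 2; add its integral

2**s*(2*2**(2*s)*(s + 1)*(s**2 - 2*s + 1) - 2*2**s*s*(s + 1) - 6*2**s*(s + 1)*(s**2 - 2*s + 1) + 4*6**s*(s + 1)*(s**2 - 2*s + 1) + 4*s**2*(s + 1)*log(2) - 4*s*(s + 1)*log(2) + 4*s*(s + 1) + s*(s**2 - 2*s + 1))/(2*9**s*s*(s + 1)*(s**2 - 2*s + 1))
  Re(s) > -1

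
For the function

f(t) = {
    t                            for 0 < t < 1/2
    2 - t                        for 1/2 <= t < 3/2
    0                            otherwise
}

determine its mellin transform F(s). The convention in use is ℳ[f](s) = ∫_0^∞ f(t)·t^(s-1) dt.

(3**s*s + 4*3**s - 2*s - 4)/(2*2**s*s*(s + 1))
  Re(s) > -1

summing 2 kernel integrals split by 1/2 yields ℳ[f](s)
on [0, 1/2): add ∫ t·t^(s-1) dt
∫ (2 - t)·t^(s-1) over [1/2, 3/2)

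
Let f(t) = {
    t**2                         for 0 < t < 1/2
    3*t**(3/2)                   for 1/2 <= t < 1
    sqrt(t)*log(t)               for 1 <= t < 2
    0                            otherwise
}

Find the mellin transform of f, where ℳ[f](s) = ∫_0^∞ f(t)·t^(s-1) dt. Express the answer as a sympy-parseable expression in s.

2**(-s - 5/2)*(2**(s + 7/2)*(2*s + 1)**2*(3*s + 6) + 2**(s + 9/2)*(s + 2)*(2*s + 3) - 2**(2*s + 5)*(s + 2)*(2*s + 3) + 16*4**s*(s + 2)*(2*s + 1)*(2*s + 3)*log(2) + (-12*s - 24)*(2*s + 1)**2 + sqrt(2)*(2*s + 1)**2*(2*s + 3))/((s + 2)*(2*s + 1)**2*(2*s + 3))
  Re(s) > -2

undo the shared t-power: t**(3/2) on [0, 1/2); 3*t on [1/2, 1); log(t) on [1, 2)
slice at 1/2, 1, transform all 3 pieces, and sum them
[0, 1/2) adds the kernel integral of t**2
[1/2, 1) adds the kernel integral of 3*t**(3/2)
on [1, 2): add ∫ sqrt(t)*log(t)·t^(s-1) dt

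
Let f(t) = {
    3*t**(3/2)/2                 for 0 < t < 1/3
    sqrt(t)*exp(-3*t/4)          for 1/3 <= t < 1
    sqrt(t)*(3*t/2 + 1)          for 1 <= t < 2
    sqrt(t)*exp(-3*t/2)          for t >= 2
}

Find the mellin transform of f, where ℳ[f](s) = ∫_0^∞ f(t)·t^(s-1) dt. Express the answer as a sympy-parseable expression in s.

undo the shared t-power: 3*t/2 on [0, 1/3); exp(-3*t/4) on [1/3, 1); 3*t/2 + 1 on [1, 2); …
undo the common scale on t: t on [0, 1/2); exp(-t/2) on [1/2, 3/2); t + 1 on [3/2, 3); …
summing 4 kernel integrals split by 1/3, 1, 2 yields ℳ[f](s)
for t in [0, 1/3): the term is ∫ 3*t**(3/2)/2·t^(s-1)
over [1/3, 1), the kernel integral of sqrt(t)*exp(-3*t/4) enters the sum
for t in [1, 2): the term is ∫ sqrt(t)*(3*t/2 + 1)·t^(s-1)
∫ sqrt(t)*exp(-3*t/2)·t^(s-1) over [2, ∞)

3**(-s - 1/2)*(2**(s + 1/2)*(2*s + 1)*(2*s + 3)*uppergamma(s + 1/2, 3) + 2**(2*s + 1)*(2*s + 1)*(2*s + 3)*uppergamma(s + 1/2, 1/4) - 2**(2*s + 1)*(2*s + 1)*(2*s + 3)*uppergamma(s + 1/2, 3/4) + 3**(s + 1/2)*(-10*s - 5) - 4*3**(s + 1/2) + 6**(s + 1/2)*(16*s + 8) + 4*6**(s + 1/2) + 2*s + 1)/((2*s + 1)*(2*s + 3))
  Re(s) > -3/2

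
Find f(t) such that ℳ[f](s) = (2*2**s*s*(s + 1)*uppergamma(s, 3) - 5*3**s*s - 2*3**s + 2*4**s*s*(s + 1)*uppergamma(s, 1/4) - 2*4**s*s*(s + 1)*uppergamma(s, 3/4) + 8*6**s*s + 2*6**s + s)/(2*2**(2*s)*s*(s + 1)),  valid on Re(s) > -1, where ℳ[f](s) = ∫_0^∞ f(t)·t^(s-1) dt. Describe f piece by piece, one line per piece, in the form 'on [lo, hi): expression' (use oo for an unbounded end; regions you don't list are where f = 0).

remove the common scale on t first: t on [0, 1/2); exp(-t/2) on [1/2, 3/2); t + 1 on [3/2, 3); …
breakpoints 1/4, 3/4, 3/2: one integral from each of the 4 segments
on [0, 1/4): add ∫ 2*t·t^(s-1) dt
on [1/4, 3/4) integrate f = exp(-t) against the kernel
∫ (2*t + 1)·t^(s-1) over [3/4, 3/2)
the [3/2, ∞) slice contributes ∫ exp(-2*t)·t^(s-1) dt

on [0, 1/4): 2*t
on [1/4, 3/4): exp(-t)
on [3/4, 3/2): 2*t + 1
on [3/2, oo): exp(-2*t)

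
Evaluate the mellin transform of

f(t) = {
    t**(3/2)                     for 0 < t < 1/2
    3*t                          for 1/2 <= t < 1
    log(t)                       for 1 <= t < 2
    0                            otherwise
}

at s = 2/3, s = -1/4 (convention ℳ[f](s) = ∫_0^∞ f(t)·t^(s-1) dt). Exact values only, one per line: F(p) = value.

F(2/3) = -9*2**(2/3)/4 - 9*2**(1/3)/20 + 3*2**(5/6)/52 + 3*2**(2/3)*log(2)/2 + 81/20
F(-1/4) = -39*2**(3/4)/5 - 2*2**(1/4) - log(2**(2*2**(3/4))) + 20

slice at 1/2, 1, transform all 3 pieces, and sum them
between 0 and 1/2 the integrand is t**(3/2)·t^(s-1)
segment 1/2 to 1 holds 3*t; add its integral
∫ log(t)·t^(s-1) over [1, 2)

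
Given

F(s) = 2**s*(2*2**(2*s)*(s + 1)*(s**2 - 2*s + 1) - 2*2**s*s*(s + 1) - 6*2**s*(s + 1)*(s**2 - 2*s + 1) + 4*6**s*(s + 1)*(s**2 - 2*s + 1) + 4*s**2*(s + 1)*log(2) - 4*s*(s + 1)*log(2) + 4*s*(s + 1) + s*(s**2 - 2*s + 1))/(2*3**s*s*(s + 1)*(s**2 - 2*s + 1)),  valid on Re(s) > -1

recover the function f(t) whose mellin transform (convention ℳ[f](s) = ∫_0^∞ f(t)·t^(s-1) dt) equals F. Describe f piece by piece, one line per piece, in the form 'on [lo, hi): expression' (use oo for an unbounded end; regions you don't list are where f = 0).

reversing the common scale on t: 3*t/2 on [0, 1/3); 2*log(3*t/2)/(3*t) on [1/3, 2/3); 3 on [2/3, 4/3); …
invert the common scale on t to get t on [0, 1/2); log(t)/t on [1/2, 1); 3 on [1, 2); …
slice at 2/3, 4/3, 8/3, transform all 4 pieces, and sum them
on [0, 2/3): add ∫ 3*t/4·t^(s-1) dt
piece [2/3, 4/3): integrate 4*log(3*t/4)/(3*t) against the kernel
between 4/3 and 8/3 the integrand is 3·t^(s-1)
∫ over [8/3, 4) of 2·t^(s-1) joins the sum

on [0, 2/3): 3*t/4
on [2/3, 4/3): 4*log(3*t/4)/(3*t)
on [4/3, 8/3): 3
on [8/3, 4): 2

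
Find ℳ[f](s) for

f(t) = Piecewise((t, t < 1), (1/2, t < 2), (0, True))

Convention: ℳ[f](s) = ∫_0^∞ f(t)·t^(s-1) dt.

(2**s*(s + 1) + s - 1)/(2*s*(s + 1))
  Re(s) > -1

along the cuts 1, ℳ[f](s) splits into 2 integrals
over [0, 1), the kernel integral of t enters the sum
∫ over [1, 2) of 1/2·t^(s-1) joins the sum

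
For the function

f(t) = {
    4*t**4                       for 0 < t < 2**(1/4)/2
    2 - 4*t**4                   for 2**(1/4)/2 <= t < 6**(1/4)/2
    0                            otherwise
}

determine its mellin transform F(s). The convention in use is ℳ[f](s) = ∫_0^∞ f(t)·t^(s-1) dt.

remove the power substitution first: 4*t**2 on [0, sqrt(2)/4); 2 - 4*t**2 on [sqrt(2)/4, sqrt(6)/4)
remove the common scale on t first: t**2 on [0, sqrt(2)/2); 2 - t**2 on [sqrt(2)/2, sqrt(6)/2)
invert the power substitution to get t on [0, 1/2); 2 - t on [1/2, 3/2)
along the cuts 2**(1/4)/2, ℳ[f](s) splits into 2 integrals
between 0 and 2**(1/4)/2 the integrand is 4*t**4·t^(s-1)
on [2**(1/4)/2, 6**(1/4)/2) integrate f = (2 - 4*t**4) against the kernel

(2**(1/4)/2)**s*(3**(s/4)*s/2 + 8*3**(s/4) - s - 8)/(s*(s + 4))
  Re(s) > -4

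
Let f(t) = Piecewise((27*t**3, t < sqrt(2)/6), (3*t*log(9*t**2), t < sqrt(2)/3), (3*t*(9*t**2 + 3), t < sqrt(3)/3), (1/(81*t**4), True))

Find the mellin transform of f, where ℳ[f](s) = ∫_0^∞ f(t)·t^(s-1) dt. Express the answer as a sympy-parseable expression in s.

2**(1/2 - s/2)*(540*2**s*(4 - s)*(s + 1)**2 + 108*2**s*(s - 4)*(s + 1)*(s + 3)*log(2) - 648*2**s*(s - 4)*(s + 1) - 216*2**s*(s - 4)*(s + 3) + 324*6**(s/2 + 1/2)*(s - 4)*(s + 1)**2 + 324*6**(s/2 + 1/2)*(s - 4)*(s + 1) - 2*sqrt(3)*6**(s/2 + 1/2)*(s + 1)**2*(s + 3) + 27*(s - 4)*(s + 1)**2 + 54*(s - 4)*(s + 1)*(s + 3)*log(2) + 108*(s - 4)*(s + 3))/(108*3**s*(s - 4)*(s + 1)**2*(s + 3))
  -3 < Re(s) < 4

back out the common scale on t: t**3 on [0, sqrt(2)/2); t*log(t**2) on [sqrt(2)/2, sqrt(2)); t*(t**2 + 3) on [sqrt(2), sqrt(3)); …
peel off the shared t-power: t**2 on [0, sqrt(2)/2); log(t**2) on [sqrt(2)/2, sqrt(2)); t**2 + 3 on [sqrt(2), sqrt(3)); …
strip the power substitution: t on [0, 1/2); log(t) on [1/2, 2); t + 3 on [2, 3); …
treat the 4 regions marked off by sqrt(2)/6, sqrt(2)/3, sqrt(3)/3 separately and sum
the [0, sqrt(2)/6) slice contributes ∫ 27*t**3·t^(s-1) dt
on [sqrt(2)/6, sqrt(2)/3) integrate f = 3*t*log(9*t**2) against the kernel
the [sqrt(2)/3, sqrt(3)/3) slice contributes ∫ 3*t*(9*t**2 + 3)·t^(s-1) dt
for t in [sqrt(3)/3, ∞): the term is ∫ 1/(81*t**4)·t^(s-1)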